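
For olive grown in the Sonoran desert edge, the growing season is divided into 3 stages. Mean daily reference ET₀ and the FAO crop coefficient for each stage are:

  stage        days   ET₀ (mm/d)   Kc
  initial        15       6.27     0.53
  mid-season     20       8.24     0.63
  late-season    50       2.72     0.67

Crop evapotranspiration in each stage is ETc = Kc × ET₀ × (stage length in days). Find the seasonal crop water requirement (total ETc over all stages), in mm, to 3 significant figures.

initial: 0.53 × 6.27 × 15 = 49.85 mm
mid-season: 0.63 × 8.24 × 20 = 103.82 mm
late-season: 0.67 × 2.72 × 50 = 91.12 mm
Seasonal total = 244.79 mm

245 mm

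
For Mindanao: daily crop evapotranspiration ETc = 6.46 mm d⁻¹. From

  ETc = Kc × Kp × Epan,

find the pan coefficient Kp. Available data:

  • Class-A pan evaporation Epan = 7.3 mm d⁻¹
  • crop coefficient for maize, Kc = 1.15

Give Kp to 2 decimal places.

ETc = Kc × Kp × Epan  ⇒  Kp = ETc / (Kc × Epan)
Kp = 6.46 / (1.15 × 7.3) = 6.46 / 8.395 = 0.7695

0.77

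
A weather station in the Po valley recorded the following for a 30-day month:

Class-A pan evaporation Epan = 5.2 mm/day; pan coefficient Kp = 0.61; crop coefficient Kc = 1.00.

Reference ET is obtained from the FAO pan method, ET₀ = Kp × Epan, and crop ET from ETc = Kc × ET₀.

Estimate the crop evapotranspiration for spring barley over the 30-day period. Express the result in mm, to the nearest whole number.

ET₀ = 0.61 × 5.2 = 3.1720 mm/d
ETc = Kc × ET₀ = 1.00 × 3.1720 = 3.1720 mm/d
Over 30 days: 3.1720 × 30 = 95.160 mm

95 mm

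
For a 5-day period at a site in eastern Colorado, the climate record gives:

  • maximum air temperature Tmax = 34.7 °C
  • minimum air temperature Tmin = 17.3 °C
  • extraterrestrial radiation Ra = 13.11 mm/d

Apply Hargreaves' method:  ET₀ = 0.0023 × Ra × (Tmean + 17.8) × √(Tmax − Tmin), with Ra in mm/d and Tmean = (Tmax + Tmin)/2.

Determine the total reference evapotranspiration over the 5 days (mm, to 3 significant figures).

Tmean = (34.7 + 17.3)/2 = 26.00 °C
ET₀ = 0.0023 × 13.11 × (26.00 + 17.8) × √17.4 = 0.0023 × 13.11 × 43.80 × 4.1713 = 5.5090 mm/d
Over 5 days: 5.5090 × 5 = 27.545 mm

27.5 mm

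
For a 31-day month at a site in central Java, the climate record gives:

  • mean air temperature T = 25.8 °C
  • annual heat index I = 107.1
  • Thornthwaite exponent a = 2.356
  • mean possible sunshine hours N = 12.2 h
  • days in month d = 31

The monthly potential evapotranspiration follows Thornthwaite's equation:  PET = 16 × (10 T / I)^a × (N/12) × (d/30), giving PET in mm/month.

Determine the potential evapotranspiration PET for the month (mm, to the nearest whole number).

10T/I = 10 × 25.8 / 107.1 = 2.4090
(10T/I)^a = 2.4090^2.356 = 7.9361
Uncorrected PET = 16 × 7.9361 = 126.978 mm
Correction = (N/12)(d/30) = (12.2/12)(31/30) = 1.0506
PET = 126.978 × 1.0506 = 133.403 mm/month

133 mm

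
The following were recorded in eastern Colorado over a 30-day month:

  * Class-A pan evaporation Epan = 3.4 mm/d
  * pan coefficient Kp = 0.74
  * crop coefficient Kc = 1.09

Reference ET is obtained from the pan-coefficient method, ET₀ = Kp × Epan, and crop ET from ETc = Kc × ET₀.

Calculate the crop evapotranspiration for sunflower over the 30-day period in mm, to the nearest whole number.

82 mm

ET₀ = 0.74 × 3.4 = 2.5160 mm/d
ETc = Kc × ET₀ = 1.09 × 2.5160 = 2.7424 mm/d
Over 30 days: 2.7424 × 30 = 82.272 mm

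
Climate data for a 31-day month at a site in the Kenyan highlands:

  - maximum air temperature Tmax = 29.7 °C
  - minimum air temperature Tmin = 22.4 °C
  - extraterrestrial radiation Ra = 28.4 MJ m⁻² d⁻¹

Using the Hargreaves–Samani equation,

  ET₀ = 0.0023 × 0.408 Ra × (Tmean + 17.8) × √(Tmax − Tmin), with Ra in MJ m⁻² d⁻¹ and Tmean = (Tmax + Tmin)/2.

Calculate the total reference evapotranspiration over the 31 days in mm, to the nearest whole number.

Tmean = (29.7 + 22.4)/2 = 26.05 °C
0.408 Ra = 0.408 × 28.4 = 11.5872 mm/d equivalent
ET₀ = 0.0023 × 11.5872 × (26.05 + 17.8) × √7.3 = 0.0023 × 11.5872 × 43.85 × 2.7019 = 3.1575 mm/d
Over 31 days: 3.1575 × 31 = 97.883 mm

98 mm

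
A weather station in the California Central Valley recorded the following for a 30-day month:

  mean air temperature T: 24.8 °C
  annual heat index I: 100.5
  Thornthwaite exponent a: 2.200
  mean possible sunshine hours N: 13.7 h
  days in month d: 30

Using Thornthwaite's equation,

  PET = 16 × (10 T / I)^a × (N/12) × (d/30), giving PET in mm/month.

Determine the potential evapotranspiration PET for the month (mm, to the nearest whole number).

10T/I = 10 × 24.8 / 100.5 = 2.4677
(10T/I)^a = 2.4677^2.200 = 7.2953
Uncorrected PET = 16 × 7.2953 = 116.725 mm
Correction = (N/12)(d/30) = (13.7/12)(30/30) = 1.1417
PET = 116.725 × 1.1417 = 133.265 mm/month

133 mm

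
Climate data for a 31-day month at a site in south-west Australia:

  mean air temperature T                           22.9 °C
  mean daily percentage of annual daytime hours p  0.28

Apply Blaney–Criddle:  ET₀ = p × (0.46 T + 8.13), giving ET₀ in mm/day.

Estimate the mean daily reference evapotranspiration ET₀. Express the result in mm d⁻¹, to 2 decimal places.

5.23 mm d⁻¹

ET₀ = 0.28 × (0.46 × 22.9 + 8.13) = 0.28 × 18.664 = 5.2259 mm/d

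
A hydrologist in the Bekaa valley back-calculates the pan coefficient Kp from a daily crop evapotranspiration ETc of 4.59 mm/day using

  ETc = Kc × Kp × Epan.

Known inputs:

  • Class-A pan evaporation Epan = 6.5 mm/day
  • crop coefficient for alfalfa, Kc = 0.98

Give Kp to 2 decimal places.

ETc = Kc × Kp × Epan  ⇒  Kp = ETc / (Kc × Epan)
Kp = 4.59 / (0.98 × 6.5) = 4.59 / 6.370 = 0.7206

0.72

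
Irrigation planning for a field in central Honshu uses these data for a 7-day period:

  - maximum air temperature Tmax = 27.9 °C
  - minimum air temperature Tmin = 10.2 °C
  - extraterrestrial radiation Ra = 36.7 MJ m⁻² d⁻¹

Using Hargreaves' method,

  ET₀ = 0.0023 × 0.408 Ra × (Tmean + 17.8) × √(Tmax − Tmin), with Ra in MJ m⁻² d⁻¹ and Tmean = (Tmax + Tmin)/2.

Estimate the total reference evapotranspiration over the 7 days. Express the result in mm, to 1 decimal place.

Tmean = (27.9 + 10.2)/2 = 19.05 °C
0.408 Ra = 0.408 × 36.7 = 14.9736 mm/d equivalent
ET₀ = 0.0023 × 14.9736 × (19.05 + 17.8) × √17.7 = 0.0023 × 14.9736 × 36.85 × 4.2071 = 5.3392 mm/d
Over 7 days: 5.3392 × 7 = 37.374 mm

37.4 mm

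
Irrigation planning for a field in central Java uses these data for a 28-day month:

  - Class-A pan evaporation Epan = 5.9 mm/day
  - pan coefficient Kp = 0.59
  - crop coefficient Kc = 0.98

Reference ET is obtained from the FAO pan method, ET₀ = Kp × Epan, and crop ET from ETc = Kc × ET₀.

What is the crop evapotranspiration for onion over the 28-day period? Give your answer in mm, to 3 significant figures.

95.5 mm

ET₀ = 0.59 × 5.9 = 3.4810 mm/d
ETc = Kc × ET₀ = 0.98 × 3.4810 = 3.4114 mm/d
Over 28 days: 3.4114 × 28 = 95.519 mm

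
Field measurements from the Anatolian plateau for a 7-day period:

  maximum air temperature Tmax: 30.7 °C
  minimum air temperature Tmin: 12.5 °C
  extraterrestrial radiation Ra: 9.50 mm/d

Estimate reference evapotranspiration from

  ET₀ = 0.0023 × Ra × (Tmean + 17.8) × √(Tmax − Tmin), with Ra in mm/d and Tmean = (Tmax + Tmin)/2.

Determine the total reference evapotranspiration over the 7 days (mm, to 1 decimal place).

Tmean = (30.7 + 12.5)/2 = 21.60 °C
ET₀ = 0.0023 × 9.50 × (21.60 + 17.8) × √18.2 = 0.0023 × 9.50 × 39.40 × 4.2661 = 3.6726 mm/d
Over 7 days: 3.6726 × 7 = 25.708 mm

25.7 mm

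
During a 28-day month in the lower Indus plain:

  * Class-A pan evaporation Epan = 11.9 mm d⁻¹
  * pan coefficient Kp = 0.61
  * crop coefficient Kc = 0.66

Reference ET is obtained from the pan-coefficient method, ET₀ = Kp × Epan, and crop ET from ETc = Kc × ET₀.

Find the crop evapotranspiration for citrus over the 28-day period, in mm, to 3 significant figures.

ET₀ = 0.61 × 11.9 = 7.2590 mm/d
ETc = Kc × ET₀ = 0.66 × 7.2590 = 4.7909 mm/d
Over 28 days: 4.7909 × 28 = 134.145 mm

134 mm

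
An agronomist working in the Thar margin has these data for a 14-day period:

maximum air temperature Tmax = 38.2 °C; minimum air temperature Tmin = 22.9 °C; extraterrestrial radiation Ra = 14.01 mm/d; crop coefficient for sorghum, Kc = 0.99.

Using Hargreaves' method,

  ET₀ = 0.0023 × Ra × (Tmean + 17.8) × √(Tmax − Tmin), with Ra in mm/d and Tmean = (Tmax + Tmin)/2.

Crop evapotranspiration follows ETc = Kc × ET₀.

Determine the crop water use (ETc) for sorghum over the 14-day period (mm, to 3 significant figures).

84.5 mm

Tmean = (38.2 + 22.9)/2 = 30.55 °C
ET₀ = 0.0023 × 14.01 × (30.55 + 17.8) × √15.3 = 0.0023 × 14.01 × 48.35 × 3.9115 = 6.0940 mm/d
ETc = Kc × ET₀ = 0.99 × 6.0940 = 6.0331 mm/d
Over 14 days: 6.0331 × 14 = 84.463 mm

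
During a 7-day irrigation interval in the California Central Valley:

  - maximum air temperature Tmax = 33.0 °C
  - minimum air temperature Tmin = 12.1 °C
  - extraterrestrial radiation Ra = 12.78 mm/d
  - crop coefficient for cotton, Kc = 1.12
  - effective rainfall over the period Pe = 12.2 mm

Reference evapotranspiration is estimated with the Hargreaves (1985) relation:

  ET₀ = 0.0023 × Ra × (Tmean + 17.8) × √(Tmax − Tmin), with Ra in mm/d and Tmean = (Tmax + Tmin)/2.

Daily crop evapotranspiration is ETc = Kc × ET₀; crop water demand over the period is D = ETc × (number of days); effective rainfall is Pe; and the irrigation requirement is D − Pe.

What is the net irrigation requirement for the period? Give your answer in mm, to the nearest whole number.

30 mm

Tmean = (33.0 + 12.1)/2 = 22.55 °C
ET₀ = 0.0023 × 12.78 × (22.55 + 17.8) × √20.9 = 0.0023 × 12.78 × 40.35 × 4.5717 = 5.4223 mm/d
ETc = Kc × ET₀ = 1.12 × 5.4223 = 6.0730 mm/d
Crop demand D = ETc × 7 d = 6.0730 × 7 = 42.511 mm
D − Pe = 42.511 − 12.2 = 30.311 mm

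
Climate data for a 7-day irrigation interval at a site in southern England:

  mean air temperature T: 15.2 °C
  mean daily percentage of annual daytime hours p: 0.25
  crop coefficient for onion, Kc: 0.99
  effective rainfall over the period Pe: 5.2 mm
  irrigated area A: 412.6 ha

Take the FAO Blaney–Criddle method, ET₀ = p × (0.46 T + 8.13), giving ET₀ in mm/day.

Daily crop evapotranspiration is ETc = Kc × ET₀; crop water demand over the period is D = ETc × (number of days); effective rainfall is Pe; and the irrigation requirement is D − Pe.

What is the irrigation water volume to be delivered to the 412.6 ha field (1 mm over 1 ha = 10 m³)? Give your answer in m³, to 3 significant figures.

86600 m³

ET₀ = 0.25 × (0.46 × 15.2 + 8.13) = 0.25 × 15.122 = 3.7805 mm/d
ETc = Kc × ET₀ = 0.99 × 3.7805 = 3.7427 mm/d
Crop demand D = ETc × 7 d = 3.7427 × 7 = 26.199 mm
D − Pe = 26.199 − 5.2 = 20.999 mm
Volume = 20.999 mm × 412.6 ha × 10 = 86641.9 m³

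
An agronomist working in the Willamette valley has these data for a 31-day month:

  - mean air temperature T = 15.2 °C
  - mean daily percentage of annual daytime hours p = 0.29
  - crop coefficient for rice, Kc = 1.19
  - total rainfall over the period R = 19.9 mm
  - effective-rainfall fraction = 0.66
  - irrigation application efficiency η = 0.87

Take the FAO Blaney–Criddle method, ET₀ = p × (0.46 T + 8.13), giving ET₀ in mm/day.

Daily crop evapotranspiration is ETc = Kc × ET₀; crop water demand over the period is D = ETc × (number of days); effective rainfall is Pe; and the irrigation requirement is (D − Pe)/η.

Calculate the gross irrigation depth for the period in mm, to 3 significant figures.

ET₀ = 0.29 × (0.46 × 15.2 + 8.13) = 0.29 × 15.122 = 4.3854 mm/d
ETc = Kc × ET₀ = 1.19 × 4.3854 = 5.2186 mm/d
Crop demand D = ETc × 31 d = 5.2186 × 31 = 161.777 mm
Pe = 0.66 × 19.9 = 13.134 mm
D − Pe = 161.777 − 13.134 = 148.643 mm
Gross irrigation = 148.643 / 0.87 = 170.854 mm

171 mm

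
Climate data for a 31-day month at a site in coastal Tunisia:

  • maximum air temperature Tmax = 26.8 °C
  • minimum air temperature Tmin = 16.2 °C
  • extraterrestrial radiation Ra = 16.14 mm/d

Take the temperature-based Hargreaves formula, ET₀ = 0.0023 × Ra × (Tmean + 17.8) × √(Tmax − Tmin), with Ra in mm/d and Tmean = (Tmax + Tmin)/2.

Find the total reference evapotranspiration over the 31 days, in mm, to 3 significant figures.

147 mm

Tmean = (26.8 + 16.2)/2 = 21.50 °C
ET₀ = 0.0023 × 16.14 × (21.50 + 17.8) × √10.6 = 0.0023 × 16.14 × 39.30 × 3.2558 = 4.7499 mm/d
Over 31 days: 4.7499 × 31 = 147.247 mm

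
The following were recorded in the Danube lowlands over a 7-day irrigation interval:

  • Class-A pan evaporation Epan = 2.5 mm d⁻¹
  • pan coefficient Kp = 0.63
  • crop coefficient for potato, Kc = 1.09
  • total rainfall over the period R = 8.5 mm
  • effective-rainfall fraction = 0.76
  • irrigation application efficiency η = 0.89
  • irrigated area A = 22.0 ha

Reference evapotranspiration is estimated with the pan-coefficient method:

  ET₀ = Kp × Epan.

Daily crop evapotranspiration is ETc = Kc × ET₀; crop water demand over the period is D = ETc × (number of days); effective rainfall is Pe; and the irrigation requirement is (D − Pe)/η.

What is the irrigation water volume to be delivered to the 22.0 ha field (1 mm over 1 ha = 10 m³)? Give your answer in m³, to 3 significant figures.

1370 m³

ET₀ = 0.63 × 2.5 = 1.5750 mm/d
ETc = Kc × ET₀ = 1.09 × 1.5750 = 1.7168 mm/d
Crop demand D = ETc × 7 d = 1.7168 × 7 = 12.018 mm
Pe = 0.76 × 8.5 = 6.460 mm
D − Pe = 12.018 − 6.460 = 5.558 mm
Gross irrigation = 5.558 / 0.89 = 6.245 mm
Volume = 6.245 mm × 22.0 ha × 10 = 1373.9 m³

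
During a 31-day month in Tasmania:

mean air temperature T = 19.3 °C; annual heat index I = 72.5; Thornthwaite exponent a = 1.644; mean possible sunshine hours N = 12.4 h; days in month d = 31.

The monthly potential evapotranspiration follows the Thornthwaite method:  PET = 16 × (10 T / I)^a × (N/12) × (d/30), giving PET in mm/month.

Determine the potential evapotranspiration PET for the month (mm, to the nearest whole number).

85 mm

10T/I = 10 × 19.3 / 72.5 = 2.6621
(10T/I)^a = 2.6621^1.644 = 5.0011
Uncorrected PET = 16 × 5.0011 = 80.018 mm
Correction = (N/12)(d/30) = (12.4/12)(31/30) = 1.0678
PET = 80.018 × 1.0678 = 85.443 mm/month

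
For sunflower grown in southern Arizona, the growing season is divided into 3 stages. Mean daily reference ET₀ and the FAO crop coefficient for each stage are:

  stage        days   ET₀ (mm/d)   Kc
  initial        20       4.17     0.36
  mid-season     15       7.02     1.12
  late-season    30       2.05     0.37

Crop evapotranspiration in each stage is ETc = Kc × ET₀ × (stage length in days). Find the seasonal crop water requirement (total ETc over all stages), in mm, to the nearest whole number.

171 mm

initial: 0.36 × 4.17 × 20 = 30.02 mm
mid-season: 1.12 × 7.02 × 15 = 117.94 mm
late-season: 0.37 × 2.05 × 30 = 22.76 mm
Seasonal total = 170.72 mm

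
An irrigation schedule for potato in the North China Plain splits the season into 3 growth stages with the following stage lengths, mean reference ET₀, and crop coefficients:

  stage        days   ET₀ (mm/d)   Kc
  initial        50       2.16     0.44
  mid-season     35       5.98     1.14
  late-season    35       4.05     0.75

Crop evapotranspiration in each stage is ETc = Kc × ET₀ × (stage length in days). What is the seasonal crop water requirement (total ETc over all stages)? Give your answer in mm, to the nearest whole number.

392 mm

initial: 0.44 × 2.16 × 50 = 47.52 mm
mid-season: 1.14 × 5.98 × 35 = 238.60 mm
late-season: 0.75 × 4.05 × 35 = 106.31 mm
Seasonal total = 392.43 mm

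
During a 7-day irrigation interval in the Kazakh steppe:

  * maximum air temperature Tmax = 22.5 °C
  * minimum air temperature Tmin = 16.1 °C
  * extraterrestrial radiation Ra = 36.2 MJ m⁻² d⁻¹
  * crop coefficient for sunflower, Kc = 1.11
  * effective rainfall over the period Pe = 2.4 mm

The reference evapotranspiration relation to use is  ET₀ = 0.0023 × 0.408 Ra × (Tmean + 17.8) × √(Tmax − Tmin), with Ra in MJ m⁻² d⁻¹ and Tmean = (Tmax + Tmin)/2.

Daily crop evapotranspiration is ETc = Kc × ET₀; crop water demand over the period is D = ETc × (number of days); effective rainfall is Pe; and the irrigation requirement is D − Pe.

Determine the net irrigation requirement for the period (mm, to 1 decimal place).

Tmean = (22.5 + 16.1)/2 = 19.30 °C
0.408 Ra = 0.408 × 36.2 = 14.7696 mm/d equivalent
ET₀ = 0.0023 × 14.7696 × (19.30 + 17.8) × √6.4 = 0.0023 × 14.7696 × 37.10 × 2.5298 = 3.1883 mm/d
ETc = Kc × ET₀ = 1.11 × 3.1883 = 3.5390 mm/d
Crop demand D = ETc × 7 d = 3.5390 × 7 = 24.773 mm
D − Pe = 24.773 − 2.4 = 22.373 mm

22.4 mm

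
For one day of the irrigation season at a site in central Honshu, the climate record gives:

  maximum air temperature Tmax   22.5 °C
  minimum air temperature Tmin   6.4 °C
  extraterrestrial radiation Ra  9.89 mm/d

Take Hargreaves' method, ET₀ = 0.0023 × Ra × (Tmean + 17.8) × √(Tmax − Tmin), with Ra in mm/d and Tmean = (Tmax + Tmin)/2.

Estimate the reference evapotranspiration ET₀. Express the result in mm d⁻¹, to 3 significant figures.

2.94 mm d⁻¹

Tmean = (22.5 + 6.4)/2 = 14.45 °C
ET₀ = 0.0023 × 9.89 × (14.45 + 17.8) × √16.1 = 0.0023 × 9.89 × 32.25 × 4.0125 = 2.9435 mm/d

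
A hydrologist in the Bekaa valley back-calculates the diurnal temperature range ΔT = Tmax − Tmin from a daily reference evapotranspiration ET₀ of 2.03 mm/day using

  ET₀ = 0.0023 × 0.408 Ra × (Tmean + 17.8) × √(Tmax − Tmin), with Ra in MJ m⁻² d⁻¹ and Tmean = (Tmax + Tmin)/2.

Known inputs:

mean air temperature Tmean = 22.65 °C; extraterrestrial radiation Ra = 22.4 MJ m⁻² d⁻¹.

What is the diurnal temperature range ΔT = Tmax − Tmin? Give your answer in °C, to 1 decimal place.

5.7 °C

√ΔT = ET₀ / [0.0023 × 0.408 × Ra × (Tmean+17.8)] = 2.03 / (0.0023 × 9.1392 × 40.45) = 2.3875
ΔT = 2.3875² = 5.700 °C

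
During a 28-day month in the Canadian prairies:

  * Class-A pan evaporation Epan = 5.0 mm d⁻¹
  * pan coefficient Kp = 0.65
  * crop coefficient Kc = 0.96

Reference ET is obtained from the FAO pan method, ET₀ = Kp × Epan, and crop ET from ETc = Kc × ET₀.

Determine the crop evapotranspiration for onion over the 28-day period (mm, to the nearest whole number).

87 mm

ET₀ = 0.65 × 5.0 = 3.2500 mm/d
ETc = Kc × ET₀ = 0.96 × 3.2500 = 3.1200 mm/d
Over 28 days: 3.1200 × 28 = 87.360 mm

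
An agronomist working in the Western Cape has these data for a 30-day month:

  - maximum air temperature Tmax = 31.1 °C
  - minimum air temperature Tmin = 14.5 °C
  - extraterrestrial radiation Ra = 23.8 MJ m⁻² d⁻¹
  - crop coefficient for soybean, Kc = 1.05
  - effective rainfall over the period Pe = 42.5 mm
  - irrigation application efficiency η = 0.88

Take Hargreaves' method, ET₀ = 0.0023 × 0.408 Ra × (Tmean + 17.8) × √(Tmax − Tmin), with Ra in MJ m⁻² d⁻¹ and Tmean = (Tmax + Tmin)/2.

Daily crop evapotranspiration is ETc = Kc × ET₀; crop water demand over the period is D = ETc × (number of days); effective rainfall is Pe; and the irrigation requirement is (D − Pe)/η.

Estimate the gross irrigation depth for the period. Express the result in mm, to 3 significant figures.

83.9 mm

Tmean = (31.1 + 14.5)/2 = 22.80 °C
0.408 Ra = 0.408 × 23.8 = 9.7104 mm/d equivalent
ET₀ = 0.0023 × 9.7104 × (22.80 + 17.8) × √16.6 = 0.0023 × 9.7104 × 40.60 × 4.0743 = 3.6944 mm/d
ETc = Kc × ET₀ = 1.05 × 3.6944 = 3.8791 mm/d
Crop demand D = ETc × 30 d = 3.8791 × 30 = 116.373 mm
D − Pe = 116.373 − 42.5 = 73.873 mm
Gross irrigation = 73.873 / 0.88 = 83.947 mm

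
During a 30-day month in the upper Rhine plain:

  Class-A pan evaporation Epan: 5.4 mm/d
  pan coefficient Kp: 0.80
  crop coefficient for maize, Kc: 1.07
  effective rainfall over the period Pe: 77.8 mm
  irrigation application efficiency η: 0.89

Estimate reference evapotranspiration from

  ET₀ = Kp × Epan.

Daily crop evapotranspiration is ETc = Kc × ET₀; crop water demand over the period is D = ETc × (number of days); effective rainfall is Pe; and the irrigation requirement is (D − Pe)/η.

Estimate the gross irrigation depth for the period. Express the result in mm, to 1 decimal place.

68.4 mm

ET₀ = 0.80 × 5.4 = 4.3200 mm/d
ETc = Kc × ET₀ = 1.07 × 4.3200 = 4.6224 mm/d
Crop demand D = ETc × 30 d = 4.6224 × 30 = 138.672 mm
D − Pe = 138.672 − 77.8 = 60.872 mm
Gross irrigation = 60.872 / 0.89 = 68.396 mm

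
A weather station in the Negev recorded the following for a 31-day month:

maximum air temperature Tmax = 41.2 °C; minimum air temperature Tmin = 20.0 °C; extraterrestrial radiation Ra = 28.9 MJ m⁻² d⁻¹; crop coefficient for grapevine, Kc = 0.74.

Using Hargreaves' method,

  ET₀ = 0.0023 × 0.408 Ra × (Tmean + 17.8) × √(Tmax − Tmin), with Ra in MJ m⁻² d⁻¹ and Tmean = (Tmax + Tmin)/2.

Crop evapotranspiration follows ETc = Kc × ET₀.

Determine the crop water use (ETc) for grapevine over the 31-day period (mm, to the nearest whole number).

Tmean = (41.2 + 20.0)/2 = 30.60 °C
0.408 Ra = 0.408 × 28.9 = 11.7912 mm/d equivalent
ET₀ = 0.0023 × 11.7912 × (30.60 + 17.8) × √21.2 = 0.0023 × 11.7912 × 48.40 × 4.6043 = 6.0436 mm/d
ETc = Kc × ET₀ = 0.74 × 6.0436 = 4.4723 mm/d
Over 31 days: 4.4723 × 31 = 138.641 mm

139 mm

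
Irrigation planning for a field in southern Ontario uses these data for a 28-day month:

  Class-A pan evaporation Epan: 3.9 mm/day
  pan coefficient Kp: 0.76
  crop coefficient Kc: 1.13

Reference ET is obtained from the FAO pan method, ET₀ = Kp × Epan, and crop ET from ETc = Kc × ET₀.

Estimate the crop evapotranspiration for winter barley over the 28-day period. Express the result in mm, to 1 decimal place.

ET₀ = 0.76 × 3.9 = 2.9640 mm/d
ETc = Kc × ET₀ = 1.13 × 2.9640 = 3.3493 mm/d
Over 28 days: 3.3493 × 28 = 93.780 mm

93.8 mm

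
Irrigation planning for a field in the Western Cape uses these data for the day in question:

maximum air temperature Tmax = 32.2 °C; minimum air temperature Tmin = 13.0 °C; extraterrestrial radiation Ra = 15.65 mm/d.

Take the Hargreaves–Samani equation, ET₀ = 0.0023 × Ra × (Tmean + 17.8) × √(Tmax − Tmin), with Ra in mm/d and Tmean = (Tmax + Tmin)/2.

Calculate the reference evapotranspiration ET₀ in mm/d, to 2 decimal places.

6.37 mm/d

Tmean = (32.2 + 13.0)/2 = 22.60 °C
ET₀ = 0.0023 × 15.65 × (22.60 + 17.8) × √19.2 = 0.0023 × 15.65 × 40.40 × 4.3818 = 6.3720 mm/d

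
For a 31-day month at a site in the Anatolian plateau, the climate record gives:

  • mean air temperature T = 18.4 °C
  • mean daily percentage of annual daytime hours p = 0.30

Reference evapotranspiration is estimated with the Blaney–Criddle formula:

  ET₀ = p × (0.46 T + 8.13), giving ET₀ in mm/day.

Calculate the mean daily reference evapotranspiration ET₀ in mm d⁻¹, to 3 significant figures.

ET₀ = 0.30 × (0.46 × 18.4 + 8.13) = 0.30 × 16.594 = 4.9782 mm/d

4.98 mm d⁻¹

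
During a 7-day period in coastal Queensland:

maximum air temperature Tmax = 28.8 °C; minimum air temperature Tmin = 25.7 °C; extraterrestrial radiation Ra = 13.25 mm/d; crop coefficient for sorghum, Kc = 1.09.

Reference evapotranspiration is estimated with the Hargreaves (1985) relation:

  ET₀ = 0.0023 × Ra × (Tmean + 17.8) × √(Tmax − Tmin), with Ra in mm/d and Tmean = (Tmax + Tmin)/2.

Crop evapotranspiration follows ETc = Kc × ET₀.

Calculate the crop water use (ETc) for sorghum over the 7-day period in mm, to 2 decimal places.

Tmean = (28.8 + 25.7)/2 = 27.25 °C
ET₀ = 0.0023 × 13.25 × (27.25 + 17.8) × √3.1 = 0.0023 × 13.25 × 45.05 × 1.7607 = 2.4173 mm/d
ETc = Kc × ET₀ = 1.09 × 2.4173 = 2.6349 mm/d
Over 7 days: 2.6349 × 7 = 18.444 mm

18.44 mm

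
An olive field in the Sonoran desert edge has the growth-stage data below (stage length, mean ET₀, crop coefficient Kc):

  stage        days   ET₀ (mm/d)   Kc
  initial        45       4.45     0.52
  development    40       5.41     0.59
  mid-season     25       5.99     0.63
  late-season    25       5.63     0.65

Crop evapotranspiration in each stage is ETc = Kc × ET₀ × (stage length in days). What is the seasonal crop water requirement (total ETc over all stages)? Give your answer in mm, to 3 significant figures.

initial: 0.52 × 4.45 × 45 = 104.13 mm
development: 0.59 × 5.41 × 40 = 127.68 mm
mid-season: 0.63 × 5.99 × 25 = 94.34 mm
late-season: 0.65 × 5.63 × 25 = 91.49 mm
Seasonal total = 417.64 mm

418 mm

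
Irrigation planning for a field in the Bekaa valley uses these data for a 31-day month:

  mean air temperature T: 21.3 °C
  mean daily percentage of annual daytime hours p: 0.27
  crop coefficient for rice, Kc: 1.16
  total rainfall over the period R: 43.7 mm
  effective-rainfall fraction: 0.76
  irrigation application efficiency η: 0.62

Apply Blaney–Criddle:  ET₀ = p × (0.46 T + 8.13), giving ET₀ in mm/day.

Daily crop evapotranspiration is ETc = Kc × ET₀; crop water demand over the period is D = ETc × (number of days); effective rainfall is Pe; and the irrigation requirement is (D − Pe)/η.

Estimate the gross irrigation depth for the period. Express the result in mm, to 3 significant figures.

ET₀ = 0.27 × (0.46 × 21.3 + 8.13) = 0.27 × 17.928 = 4.8406 mm/d
ETc = Kc × ET₀ = 1.16 × 4.8406 = 5.6151 mm/d
Crop demand D = ETc × 31 d = 5.6151 × 31 = 174.068 mm
Pe = 0.76 × 43.7 = 33.212 mm
D − Pe = 174.068 − 33.212 = 140.856 mm
Gross irrigation = 140.856 / 0.62 = 227.187 mm

227 mm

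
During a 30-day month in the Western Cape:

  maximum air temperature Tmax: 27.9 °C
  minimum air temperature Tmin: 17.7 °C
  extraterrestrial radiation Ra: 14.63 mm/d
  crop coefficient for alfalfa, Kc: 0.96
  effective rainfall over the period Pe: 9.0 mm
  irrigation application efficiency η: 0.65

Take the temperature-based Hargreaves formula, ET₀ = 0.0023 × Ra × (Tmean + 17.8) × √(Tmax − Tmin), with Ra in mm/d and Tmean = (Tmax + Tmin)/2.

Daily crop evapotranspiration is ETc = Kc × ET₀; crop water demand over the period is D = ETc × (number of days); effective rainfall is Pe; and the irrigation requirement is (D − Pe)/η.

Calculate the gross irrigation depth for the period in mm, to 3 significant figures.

Tmean = (27.9 + 17.7)/2 = 22.80 °C
ET₀ = 0.0023 × 14.63 × (22.80 + 17.8) × √10.2 = 0.0023 × 14.63 × 40.60 × 3.1937 = 4.3631 mm/d
ETc = Kc × ET₀ = 0.96 × 4.3631 = 4.1886 mm/d
Crop demand D = ETc × 30 d = 4.1886 × 30 = 125.658 mm
D − Pe = 125.658 − 9.0 = 116.658 mm
Gross irrigation = 116.658 / 0.65 = 179.474 mm

179 mm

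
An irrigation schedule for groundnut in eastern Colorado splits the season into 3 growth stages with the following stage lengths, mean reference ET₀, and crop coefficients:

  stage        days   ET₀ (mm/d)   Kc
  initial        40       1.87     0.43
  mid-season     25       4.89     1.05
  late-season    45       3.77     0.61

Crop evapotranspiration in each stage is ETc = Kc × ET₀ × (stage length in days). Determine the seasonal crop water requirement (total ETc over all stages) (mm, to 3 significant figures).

264 mm

initial: 0.43 × 1.87 × 40 = 32.16 mm
mid-season: 1.05 × 4.89 × 25 = 128.36 mm
late-season: 0.61 × 3.77 × 45 = 103.49 mm
Seasonal total = 264.01 mm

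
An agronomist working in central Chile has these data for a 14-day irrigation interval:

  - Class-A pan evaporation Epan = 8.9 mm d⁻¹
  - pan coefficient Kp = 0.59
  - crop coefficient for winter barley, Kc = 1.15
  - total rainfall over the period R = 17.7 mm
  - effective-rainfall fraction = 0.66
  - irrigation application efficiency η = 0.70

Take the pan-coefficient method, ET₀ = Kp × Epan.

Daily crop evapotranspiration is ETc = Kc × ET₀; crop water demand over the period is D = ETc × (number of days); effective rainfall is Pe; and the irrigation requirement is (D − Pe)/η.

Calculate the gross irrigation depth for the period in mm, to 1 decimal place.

ET₀ = 0.59 × 8.9 = 5.2510 mm/d
ETc = Kc × ET₀ = 1.15 × 5.2510 = 6.0387 mm/d
Crop demand D = ETc × 14 d = 6.0387 × 14 = 84.542 mm
Pe = 0.66 × 17.7 = 11.682 mm
D − Pe = 84.542 − 11.682 = 72.860 mm
Gross irrigation = 72.860 / 0.70 = 104.086 mm

104.1 mm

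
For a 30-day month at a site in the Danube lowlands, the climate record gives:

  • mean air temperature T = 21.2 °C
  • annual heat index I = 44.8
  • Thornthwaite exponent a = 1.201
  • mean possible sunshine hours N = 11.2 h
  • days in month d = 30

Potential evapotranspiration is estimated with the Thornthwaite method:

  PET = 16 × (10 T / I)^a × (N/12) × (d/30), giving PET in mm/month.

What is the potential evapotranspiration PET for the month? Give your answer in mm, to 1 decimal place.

10T/I = 10 × 21.2 / 44.8 = 4.7321
(10T/I)^a = 4.7321^1.201 = 6.4675
Uncorrected PET = 16 × 6.4675 = 103.480 mm
Correction = (N/12)(d/30) = (11.2/12)(30/30) = 0.9333
PET = 103.480 × 0.9333 = 96.578 mm/month

96.6 mm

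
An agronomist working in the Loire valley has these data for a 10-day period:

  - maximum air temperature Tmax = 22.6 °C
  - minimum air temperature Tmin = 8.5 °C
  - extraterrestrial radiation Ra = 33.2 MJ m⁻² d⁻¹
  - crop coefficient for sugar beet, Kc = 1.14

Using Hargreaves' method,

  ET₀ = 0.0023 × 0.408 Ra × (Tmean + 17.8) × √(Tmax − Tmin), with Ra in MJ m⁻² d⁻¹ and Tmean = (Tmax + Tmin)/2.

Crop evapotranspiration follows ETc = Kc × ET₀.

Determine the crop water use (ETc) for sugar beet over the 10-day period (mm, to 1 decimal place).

Tmean = (22.6 + 8.5)/2 = 15.55 °C
0.408 Ra = 0.408 × 33.2 = 13.5456 mm/d equivalent
ET₀ = 0.0023 × 13.5456 × (15.55 + 17.8) × √14.1 = 0.0023 × 13.5456 × 33.35 × 3.7550 = 3.9015 mm/d
ETc = Kc × ET₀ = 1.14 × 3.9015 = 4.4477 mm/d
Over 10 days: 4.4477 × 10 = 44.477 mm

44.5 mm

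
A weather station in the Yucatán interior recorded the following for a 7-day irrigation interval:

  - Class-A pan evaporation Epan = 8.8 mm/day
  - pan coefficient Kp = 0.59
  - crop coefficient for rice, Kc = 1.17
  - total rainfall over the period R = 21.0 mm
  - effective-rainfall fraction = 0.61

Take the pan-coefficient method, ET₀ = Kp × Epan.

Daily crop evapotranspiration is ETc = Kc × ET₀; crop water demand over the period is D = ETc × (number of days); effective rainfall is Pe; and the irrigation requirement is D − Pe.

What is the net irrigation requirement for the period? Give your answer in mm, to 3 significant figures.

29.7 mm

ET₀ = 0.59 × 8.8 = 5.1920 mm/d
ETc = Kc × ET₀ = 1.17 × 5.1920 = 6.0746 mm/d
Crop demand D = ETc × 7 d = 6.0746 × 7 = 42.522 mm
Pe = 0.61 × 21.0 = 12.810 mm
D − Pe = 42.522 − 12.810 = 29.712 mm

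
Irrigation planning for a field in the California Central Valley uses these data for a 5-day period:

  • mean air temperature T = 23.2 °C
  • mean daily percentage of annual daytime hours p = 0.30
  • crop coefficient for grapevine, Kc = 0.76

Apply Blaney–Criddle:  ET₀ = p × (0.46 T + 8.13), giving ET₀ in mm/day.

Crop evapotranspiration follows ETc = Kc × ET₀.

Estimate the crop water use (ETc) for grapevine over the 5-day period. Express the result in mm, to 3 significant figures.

ET₀ = 0.30 × (0.46 × 23.2 + 8.13) = 0.30 × 18.802 = 5.6406 mm/d
ETc = Kc × ET₀ = 0.76 × 5.6406 = 4.2869 mm/d
Over 5 days: 4.2869 × 5 = 21.435 mm

21.4 mm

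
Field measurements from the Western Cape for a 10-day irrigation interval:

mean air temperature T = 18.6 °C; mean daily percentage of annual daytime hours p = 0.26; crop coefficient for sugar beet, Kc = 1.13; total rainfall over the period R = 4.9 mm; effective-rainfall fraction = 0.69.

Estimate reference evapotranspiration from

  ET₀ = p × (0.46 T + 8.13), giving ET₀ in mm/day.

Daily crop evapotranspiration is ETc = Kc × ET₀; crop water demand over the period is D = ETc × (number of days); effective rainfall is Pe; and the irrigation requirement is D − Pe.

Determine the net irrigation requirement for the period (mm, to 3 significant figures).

45.6 mm

ET₀ = 0.26 × (0.46 × 18.6 + 8.13) = 0.26 × 16.686 = 4.3384 mm/d
ETc = Kc × ET₀ = 1.13 × 4.3384 = 4.9024 mm/d
Crop demand D = ETc × 10 d = 4.9024 × 10 = 49.024 mm
Pe = 0.69 × 4.9 = 3.381 mm
D − Pe = 49.024 − 3.381 = 45.643 mm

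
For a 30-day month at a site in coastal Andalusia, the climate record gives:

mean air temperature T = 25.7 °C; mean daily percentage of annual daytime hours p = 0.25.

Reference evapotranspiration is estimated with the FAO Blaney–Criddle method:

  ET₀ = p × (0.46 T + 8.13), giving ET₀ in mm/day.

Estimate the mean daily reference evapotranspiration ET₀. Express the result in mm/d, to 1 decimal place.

5.0 mm/d

ET₀ = 0.25 × (0.46 × 25.7 + 8.13) = 0.25 × 19.952 = 4.9880 mm/d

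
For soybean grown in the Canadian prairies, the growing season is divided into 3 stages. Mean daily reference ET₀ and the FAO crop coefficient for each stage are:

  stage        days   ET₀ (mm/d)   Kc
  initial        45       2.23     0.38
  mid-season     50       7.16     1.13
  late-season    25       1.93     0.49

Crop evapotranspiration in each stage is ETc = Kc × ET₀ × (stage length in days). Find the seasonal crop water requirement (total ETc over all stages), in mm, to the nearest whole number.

466 mm

initial: 0.38 × 2.23 × 45 = 38.13 mm
mid-season: 1.13 × 7.16 × 50 = 404.54 mm
late-season: 0.49 × 1.93 × 25 = 23.64 mm
Seasonal total = 466.31 mm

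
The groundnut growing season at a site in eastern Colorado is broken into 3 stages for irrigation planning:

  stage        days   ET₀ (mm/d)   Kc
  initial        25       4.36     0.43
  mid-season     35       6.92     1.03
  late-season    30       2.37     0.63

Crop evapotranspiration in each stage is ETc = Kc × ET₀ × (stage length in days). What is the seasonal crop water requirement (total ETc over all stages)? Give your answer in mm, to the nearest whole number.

initial: 0.43 × 4.36 × 25 = 46.87 mm
mid-season: 1.03 × 6.92 × 35 = 249.47 mm
late-season: 0.63 × 2.37 × 30 = 44.79 mm
Seasonal total = 341.13 mm

341 mm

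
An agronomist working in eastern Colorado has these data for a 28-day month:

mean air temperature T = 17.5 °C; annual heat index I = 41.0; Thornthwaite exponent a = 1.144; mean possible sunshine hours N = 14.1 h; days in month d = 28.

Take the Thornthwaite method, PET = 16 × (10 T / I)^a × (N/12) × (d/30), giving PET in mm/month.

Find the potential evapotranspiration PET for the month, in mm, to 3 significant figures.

92.3 mm

10T/I = 10 × 17.5 / 41.0 = 4.2683
(10T/I)^a = 4.2683^1.144 = 5.2603
Uncorrected PET = 16 × 5.2603 = 84.165 mm
Correction = (N/12)(d/30) = (14.1/12)(28/30) = 1.0967
PET = 84.165 × 1.0967 = 92.304 mm/month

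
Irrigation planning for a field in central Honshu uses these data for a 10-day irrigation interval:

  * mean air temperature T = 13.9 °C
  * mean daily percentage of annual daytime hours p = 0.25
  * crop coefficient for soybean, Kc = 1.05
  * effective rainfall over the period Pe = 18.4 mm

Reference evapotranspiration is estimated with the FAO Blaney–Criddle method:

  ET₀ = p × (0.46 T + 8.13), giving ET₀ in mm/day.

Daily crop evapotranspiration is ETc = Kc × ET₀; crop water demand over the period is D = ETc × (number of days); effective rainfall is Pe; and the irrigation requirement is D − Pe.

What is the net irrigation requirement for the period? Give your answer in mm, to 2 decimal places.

ET₀ = 0.25 × (0.46 × 13.9 + 8.13) = 0.25 × 14.524 = 3.6310 mm/d
ETc = Kc × ET₀ = 1.05 × 3.6310 = 3.8126 mm/d
Crop demand D = ETc × 10 d = 3.8126 × 10 = 38.126 mm
D − Pe = 38.126 − 18.4 = 19.726 mm

19.73 mm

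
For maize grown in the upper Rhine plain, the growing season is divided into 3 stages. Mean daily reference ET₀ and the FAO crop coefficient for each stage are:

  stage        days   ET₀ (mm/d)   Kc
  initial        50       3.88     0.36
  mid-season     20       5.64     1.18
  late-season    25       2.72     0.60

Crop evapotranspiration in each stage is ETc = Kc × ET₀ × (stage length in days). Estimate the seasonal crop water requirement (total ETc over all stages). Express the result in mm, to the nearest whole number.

244 mm

initial: 0.36 × 3.88 × 50 = 69.84 mm
mid-season: 1.18 × 5.64 × 20 = 133.10 mm
late-season: 0.60 × 2.72 × 25 = 40.80 mm
Seasonal total = 243.74 mm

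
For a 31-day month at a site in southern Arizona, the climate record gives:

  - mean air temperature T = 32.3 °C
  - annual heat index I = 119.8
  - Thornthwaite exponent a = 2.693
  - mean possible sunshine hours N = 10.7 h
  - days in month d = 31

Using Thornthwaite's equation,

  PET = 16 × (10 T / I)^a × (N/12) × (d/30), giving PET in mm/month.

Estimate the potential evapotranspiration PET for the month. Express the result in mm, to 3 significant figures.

10T/I = 10 × 32.3 / 119.8 = 2.6962
(10T/I)^a = 2.6962^2.693 = 14.4549
Uncorrected PET = 16 × 14.4549 = 231.278 mm
Correction = (N/12)(d/30) = (10.7/12)(31/30) = 0.9214
PET = 231.278 × 0.9214 = 213.100 mm/month

213 mm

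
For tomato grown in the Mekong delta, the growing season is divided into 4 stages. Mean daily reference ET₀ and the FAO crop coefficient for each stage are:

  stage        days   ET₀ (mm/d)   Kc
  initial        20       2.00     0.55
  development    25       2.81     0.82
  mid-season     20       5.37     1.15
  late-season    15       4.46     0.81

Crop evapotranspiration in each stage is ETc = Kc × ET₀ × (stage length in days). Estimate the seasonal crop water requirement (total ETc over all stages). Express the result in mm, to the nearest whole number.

257 mm

initial: 0.55 × 2.00 × 20 = 22.00 mm
development: 0.82 × 2.81 × 25 = 57.61 mm
mid-season: 1.15 × 5.37 × 20 = 123.51 mm
late-season: 0.81 × 4.46 × 15 = 54.19 mm
Seasonal total = 257.31 mm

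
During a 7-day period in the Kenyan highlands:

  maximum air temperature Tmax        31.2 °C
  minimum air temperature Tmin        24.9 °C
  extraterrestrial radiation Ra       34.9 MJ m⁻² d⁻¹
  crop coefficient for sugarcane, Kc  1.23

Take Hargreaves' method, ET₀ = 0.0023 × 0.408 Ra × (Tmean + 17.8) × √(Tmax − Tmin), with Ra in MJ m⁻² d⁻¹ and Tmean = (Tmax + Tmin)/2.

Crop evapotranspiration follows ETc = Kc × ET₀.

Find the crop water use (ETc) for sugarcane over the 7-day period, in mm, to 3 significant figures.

32.5 mm

Tmean = (31.2 + 24.9)/2 = 28.05 °C
0.408 Ra = 0.408 × 34.9 = 14.2392 mm/d equivalent
ET₀ = 0.0023 × 14.2392 × (28.05 + 17.8) × √6.3 = 0.0023 × 14.2392 × 45.85 × 2.5100 = 3.7690 mm/d
ETc = Kc × ET₀ = 1.23 × 3.7690 = 4.6359 mm/d
Over 7 days: 4.6359 × 7 = 32.451 mm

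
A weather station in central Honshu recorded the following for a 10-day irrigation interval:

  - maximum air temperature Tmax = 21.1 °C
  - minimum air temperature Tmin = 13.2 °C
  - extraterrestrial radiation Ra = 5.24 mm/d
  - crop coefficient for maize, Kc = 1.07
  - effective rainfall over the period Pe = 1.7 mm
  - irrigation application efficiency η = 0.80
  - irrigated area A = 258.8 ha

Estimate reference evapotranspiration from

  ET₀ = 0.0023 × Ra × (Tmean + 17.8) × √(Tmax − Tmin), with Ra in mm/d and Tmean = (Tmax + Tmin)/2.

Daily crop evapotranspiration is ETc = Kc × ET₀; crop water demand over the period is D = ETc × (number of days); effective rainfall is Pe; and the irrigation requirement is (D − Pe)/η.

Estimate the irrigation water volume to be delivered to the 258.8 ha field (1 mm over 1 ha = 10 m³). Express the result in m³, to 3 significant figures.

35500 m³

Tmean = (21.1 + 13.2)/2 = 17.15 °C
ET₀ = 0.0023 × 5.24 × (17.15 + 17.8) × √7.9 = 0.0023 × 5.24 × 34.95 × 2.8107 = 1.1839 mm/d
ETc = Kc × ET₀ = 1.07 × 1.1839 = 1.2668 mm/d
Crop demand D = ETc × 10 d = 1.2668 × 10 = 12.668 mm
D − Pe = 12.668 − 1.7 = 10.968 mm
Gross irrigation = 10.968 / 0.80 = 13.710 mm
Volume = 13.710 mm × 258.8 ha × 10 = 35481.5 m³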